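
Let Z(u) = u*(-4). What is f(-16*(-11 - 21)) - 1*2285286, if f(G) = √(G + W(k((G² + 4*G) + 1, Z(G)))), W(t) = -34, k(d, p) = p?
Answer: -2285286 + √478 ≈ -2.2853e+6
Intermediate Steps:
Z(u) = -4*u
f(G) = √(-34 + G) (f(G) = √(G - 34) = √(-34 + G))
f(-16*(-11 - 21)) - 1*2285286 = √(-34 - 16*(-11 - 21)) - 1*2285286 = √(-34 - 16*(-32)) - 2285286 = √(-34 + 512) - 2285286 = √478 - 2285286 = -2285286 + √478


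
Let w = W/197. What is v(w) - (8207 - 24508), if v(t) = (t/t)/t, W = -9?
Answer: 146512/9 ≈ 16279.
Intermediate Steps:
w = -9/197 ≈ -0.045685
v(t) = 1/t
v(w) - (8207 - 24508) = 1/(-9/197) - (8207 - 24508) = -197/9 - 1*(-16301) = -197/9 + 16301 = 146512/9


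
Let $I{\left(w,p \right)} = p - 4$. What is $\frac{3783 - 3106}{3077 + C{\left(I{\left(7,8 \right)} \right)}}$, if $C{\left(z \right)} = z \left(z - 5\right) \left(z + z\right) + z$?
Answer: $\frac{677}{3049} \approx 0.22204$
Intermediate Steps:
$I{\left(w,p \right)} = -4 + p$
$C{\left(z \right)} = z + 2 z^{2} \left(-5 + z\right)$ ($C{\left(z \right)} = z \left(-5 + z\right) 2 z + z = z 2 z \left(-5 + z\right) + z = 2 z^{2} \left(-5 + z\right) + z = z + 2 z^{2} \left(-5 + z\right)$)
$\frac{3783 - 3106}{3077 + C{\left(I{\left(7,8 \right)} \right)}} = \frac{3783 - 3106}{3077 + \left(-4 + 8\right) \left(1 - 10 \left(-4 + 8\right) + 2 \left(-4 + 8\right)^{2}\right)} = \frac{677}{3077 + 4 \left(1 - 40 + 2 \cdot 4^{2}\right)} = \frac{677}{3077 + 4 \left(1 - 40 + 2 \cdot 16\right)} = \frac{677}{3077 + 4 \left(1 - 40 + 32\right)} = \frac{677}{3077 + 4 \left(-7\right)} = \frac{677}{3077 - 28} = \frac{677}{3049}$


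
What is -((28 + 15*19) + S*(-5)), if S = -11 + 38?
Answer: -178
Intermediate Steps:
S = 27
-((28 + 15*19) + S*(-5)) = -((28 + 15*19) + 27*(-5)) = -((28 + 285) - 135) = -(313 - 135) = -1*178 = -178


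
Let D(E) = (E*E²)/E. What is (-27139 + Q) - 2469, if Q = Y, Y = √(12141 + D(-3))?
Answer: -29608 + 45*√6 ≈ -29498.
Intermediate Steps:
D(E) = E² (D(E) = E³/E = E²)
Y = 45*√6 (Y = √(12141 + (-3)²) = √(12141 + 9) = √12150 = 45*√6 ≈ 110.23)
Q = 45*√6 ≈ 110.23
(-27139 + Q) - 2469 = (-27139 + 45*√6) - 2469 = -29608 + 45*√6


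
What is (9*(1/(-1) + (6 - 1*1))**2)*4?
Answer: 576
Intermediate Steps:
(9*(1/(-1) + (6 - 1*1))**2)*4 = (9*(-1 + (6 - 1))**2)*4 = (9*(-1 + 5)**2)*4 = (9*4**2)*4 = (9*16)*4 = 144*4 = 576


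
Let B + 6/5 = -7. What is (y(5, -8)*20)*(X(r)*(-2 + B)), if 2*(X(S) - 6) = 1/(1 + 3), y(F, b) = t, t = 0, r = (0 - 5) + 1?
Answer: 0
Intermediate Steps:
r = -4 (r = -5 + 1 = -4)
B = -41/5 (B = -6/5 - 7 = -41/5 ≈ -8.2000)
y(F, b) = 0
X(S) = 49/8 (X(S) = 6 + 1/(2*(1 + 3)) = 6 + (½)/4 = 6 + (½)*(¼) = 6 + ⅛ = 49/8)
(y(5, -8)*20)*(X(r)*(-2 + B)) = (0*20)*(49*(-2 - 41/5)/8) = 0*((49/8)*(-51/5)) = 0*(-2499/40) = 0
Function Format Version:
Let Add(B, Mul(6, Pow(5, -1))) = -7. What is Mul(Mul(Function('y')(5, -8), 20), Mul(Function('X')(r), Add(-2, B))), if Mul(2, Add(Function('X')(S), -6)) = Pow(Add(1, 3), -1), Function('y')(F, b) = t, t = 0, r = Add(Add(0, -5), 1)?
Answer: 0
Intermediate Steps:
r = -4 (r = Add(-5, 1) = -4)
B = Rational(-41, 5) (B = Add(Rational(-6, 5), -7) = Rational(-41, 5) ≈ -8.2000)
Function('y')(F, b) = 0
Function('X')(S) = Rational(49, 8) (Function('X')(S) = Add(6, Mul(Rational(1, 2), Pow(Add(1, 3), -1))) = Add(6, Mul(Rational(1, 2), Pow(4, -1))) = Add(6, Mul(Rational(1, 2), Rational(1, 4))) = Add(6, Rational(1, 8)) = Rational(49, 8))
Mul(Mul(Function('y')(5, -8), 20), Mul(Function('X')(r), Add(-2, B))) = Mul(Mul(0, 20), Mul(Rational(49, 8), Add(-2, Rational(-41, 5)))) = Mul(0, Mul(Rational(49, 8), Rational(-51, 5))) = Mul(0, Rational(-2499, 40)) = 0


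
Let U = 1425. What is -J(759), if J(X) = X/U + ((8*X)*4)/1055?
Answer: -2360743/100225 ≈ -23.554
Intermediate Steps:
J(X) = 9331*X/300675 (J(X) = X/1425 + ((8*X)*4)/1055 = X*(1/1425) + (32*X)*(1/1055) = X/1425 + 32*X/1055 = 9331*X/300675)
-J(759) = -9331*759/300675 = -1*2360743/100225 = -2360743/100225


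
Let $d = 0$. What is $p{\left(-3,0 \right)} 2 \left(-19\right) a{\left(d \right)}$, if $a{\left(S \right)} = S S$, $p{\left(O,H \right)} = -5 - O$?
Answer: $0$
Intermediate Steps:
$a{\left(S \right)} = S^{2}$
$p{\left(-3,0 \right)} 2 \left(-19\right) a{\left(d \right)} = \left(-5 - -3\right) 2 \left(-19\right) 0^{2} = \left(-5 + 3\right) 2 \left(-19\right) 0 = \left(-2\right) 2 \left(-19\right) 0 = \left(-4\right) \left(-19\right) 0 = 76 \cdot 0 = 0$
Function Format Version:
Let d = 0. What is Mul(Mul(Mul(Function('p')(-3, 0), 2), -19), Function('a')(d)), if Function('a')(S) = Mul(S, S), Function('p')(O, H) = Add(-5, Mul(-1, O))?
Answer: 0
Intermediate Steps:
Function('a')(S) = Pow(S, 2)
Mul(Mul(Mul(Function('p')(-3, 0), 2), -19), Function('a')(d)) = Mul(Mul(Mul(Add(-5, Mul(-1, -3)), 2), -19), Pow(0, 2)) = Mul(Mul(Mul(Add(-5, 3), 2), -19), 0) = Mul(Mul(Mul(-2, 2), -19), 0) = Mul(Mul(-4, -19), 0) = Mul(76, 0) = 0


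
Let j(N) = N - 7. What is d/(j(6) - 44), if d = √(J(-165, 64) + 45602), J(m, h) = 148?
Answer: -√1830/9 ≈ -4.7532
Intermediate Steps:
j(N) = -7 + N
d = 5*√1830 (d = √(148 + 45602) = √45750 = 5*√1830 ≈ 213.89)
d/(j(6) - 44) = (5*√1830)/((-7 + 6) - 44) = (5*√1830)/(-1 - 44) = (5*√1830)/(-45) = -√1830/9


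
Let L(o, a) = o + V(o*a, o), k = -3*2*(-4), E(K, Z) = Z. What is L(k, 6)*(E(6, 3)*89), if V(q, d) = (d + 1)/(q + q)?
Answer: 617393/96 ≈ 6431.2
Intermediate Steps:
V(q, d) = (1 + d)/(2*q) (V(q, d) = (1 + d)/((2*q)) = (1 + d)*(1/(2*q)) = (1 + d)/(2*q))
k = 24 (k = -6*(-4) = 24)
L(o, a) = o + (1 + o)/(2*a*o) (L(o, a) = o + (1 + o)/(2*((o*a))) = o + (1 + o)/(2*((a*o))) = o + (1/(a*o))*(1 + o)/2 = o + (1 + o)/(2*a*o))
L(k, 6)*(E(6, 3)*89) = (24 + (½)/6 + (½)/(6*24))*(3*89) = (24 + (½)*(⅙) + (½)*(⅙)*(1/24))*267 = (24 + 1/12 + 1/288)*267 = (6937/288)*267 = 617393/96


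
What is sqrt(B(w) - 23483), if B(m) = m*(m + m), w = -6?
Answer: I*sqrt(23411) ≈ 153.01*I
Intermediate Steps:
B(m) = 2*m**2 (B(m) = m*(2*m) = 2*m**2)
sqrt(B(w) - 23483) = sqrt(2*(-6)**2 - 23483) = sqrt(2*36 - 23483) = sqrt(72 - 23483) = sqrt(-23411) = I*sqrt(23411)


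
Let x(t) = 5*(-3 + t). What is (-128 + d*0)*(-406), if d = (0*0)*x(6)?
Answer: 51968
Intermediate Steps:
x(t) = -15 + 5*t
d = 0 (d = (0*0)*(-15 + 5*6) = 0*(-15 + 30) = 0*15 = 0)
(-128 + d*0)*(-406) = (-128 + 0*0)*(-406) = (-128 + 0)*(-406) = -128*(-406) = 51968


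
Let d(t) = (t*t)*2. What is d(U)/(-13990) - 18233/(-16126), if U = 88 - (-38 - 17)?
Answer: -202220739/112801370 ≈ -1.7927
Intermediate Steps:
U = 143 (U = 88 - 1*(-55) = 88 + 55 = 143)
d(t) = 2*t² (d(t) = t²*2 = 2*t²)
d(U)/(-13990) - 18233/(-16126) = (2*143²)/(-13990) - 18233/(-16126) = (2*20449)*(-1/13990) - 18233*(-1/16126) = 40898*(-1/13990) + 18233/16126 = -20449/6995 + 18233/16126 = -202220739/112801370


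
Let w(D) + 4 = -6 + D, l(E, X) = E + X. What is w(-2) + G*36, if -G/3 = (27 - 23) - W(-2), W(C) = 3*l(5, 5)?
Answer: 2796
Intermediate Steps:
W(C) = 30 (W(C) = 3*(5 + 5) = 3*10 = 30)
w(D) = -10 + D (w(D) = -4 + (-6 + D) = -10 + D)
G = 78 (G = -3*((27 - 23) - 1*30) = -3*(4 - 30) = -3*(-26) = 78)
w(-2) + G*36 = (-10 - 2) + 78*36 = -12 + 2808 = 2796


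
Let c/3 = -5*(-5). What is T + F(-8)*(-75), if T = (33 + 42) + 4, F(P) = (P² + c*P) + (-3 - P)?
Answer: 39904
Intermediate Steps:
c = 75 (c = 3*(-5*(-5)) = 3*25 = 75)
F(P) = -3 + P² + 74*P (F(P) = (P² + 75*P) + (-3 - P) = -3 + P² + 74*P)
T = 79 (T = 75 + 4 = 79)
T + F(-8)*(-75) = 79 + (-3 + (-8)² + 74*(-8))*(-75) = 79 + (-3 + 64 - 592)*(-75) = 79 - 531*(-75) = 79 + 39825 = 39904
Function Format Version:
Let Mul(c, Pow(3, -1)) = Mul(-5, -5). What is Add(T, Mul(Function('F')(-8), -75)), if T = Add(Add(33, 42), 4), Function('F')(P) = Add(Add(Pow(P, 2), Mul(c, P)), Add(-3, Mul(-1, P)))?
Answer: 39904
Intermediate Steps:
c = 75 (c = Mul(3, Mul(-5, -5)) = Mul(3, 25) = 75)
Function('F')(P) = Add(-3, Pow(P, 2), Mul(74, P)) (Function('F')(P) = Add(Add(Pow(P, 2), Mul(75, P)), Add(-3, Mul(-1, P))) = Add(-3, Pow(P, 2), Mul(74, P)))
T = 79 (T = Add(75, 4) = 79)
Add(T, Mul(Function('F')(-8), -75)) = Add(79, Mul(Add(-3, Pow(-8, 2), Mul(74, -8)), -75)) = Add(79, Mul(Add(-3, 64, -592), -75)) = Add(79, Mul(-531, -75)) = Add(79, 39825) = 39904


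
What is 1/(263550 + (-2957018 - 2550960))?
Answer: -1/5244428 ≈ -1.9068e-7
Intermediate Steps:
1/(263550 + (-2957018 - 2550960)) = 1/(263550 - 5507978) = 1/(-5244428) = -1/5244428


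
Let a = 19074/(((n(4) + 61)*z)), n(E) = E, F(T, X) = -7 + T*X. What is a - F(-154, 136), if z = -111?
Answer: 50380797/2405 ≈ 20948.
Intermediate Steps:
a = -6358/2405 (a = 19074/(((4 + 61)*(-111))) = 19074/((65*(-111))) = 19074/(-7215) = 19074*(-1/7215) = -6358/2405 ≈ -2.6437)
a - F(-154, 136) = -6358/2405 - (-7 - 154*136) = -6358/2405 - (-7 - 20944) = -6358/2405 - 1*(-20951) = -6358/2405 + 20951 = 50380797/2405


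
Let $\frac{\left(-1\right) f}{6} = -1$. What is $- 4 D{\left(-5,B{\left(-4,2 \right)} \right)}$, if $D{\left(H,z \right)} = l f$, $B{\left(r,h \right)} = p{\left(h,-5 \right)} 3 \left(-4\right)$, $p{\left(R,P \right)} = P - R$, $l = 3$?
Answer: $-72$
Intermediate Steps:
$f = 6$ ($f = \left(-6\right) \left(-1\right) = 6$)
$B{\left(r,h \right)} = 60 + 12 h$ ($B{\left(r,h \right)} = \left(-5 - h\right) 3 \left(-4\right) = \left(-15 - 3 h\right) \left(-4\right) = 60 + 12 h$)
$D{\left(H,z \right)} = 18$ ($D{\left(H,z \right)} = 3 \cdot 6 = 18$)
$- 4 D{\left(-5,B{\left(-4,2 \right)} \right)} = \left(-4\right) 18 = -72$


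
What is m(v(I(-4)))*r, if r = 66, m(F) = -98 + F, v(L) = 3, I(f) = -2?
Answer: -6270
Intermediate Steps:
m(v(I(-4)))*r = (-98 + 3)*66 = -95*66 = -6270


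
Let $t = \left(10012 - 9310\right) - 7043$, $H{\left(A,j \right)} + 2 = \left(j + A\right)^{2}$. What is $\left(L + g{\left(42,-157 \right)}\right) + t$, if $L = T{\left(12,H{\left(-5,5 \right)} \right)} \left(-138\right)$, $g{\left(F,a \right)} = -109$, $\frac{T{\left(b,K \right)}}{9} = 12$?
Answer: $-21354$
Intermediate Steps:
$H{\left(A,j \right)} = -2 + \left(A + j\right)^{2}$ ($H{\left(A,j \right)} = -2 + \left(j + A\right)^{2} = -2 + \left(A + j\right)^{2}$)
$T{\left(b,K \right)} = 108$ ($T{\left(b,K \right)} = 9 \cdot 12 = 108$)
$L = -14904$ ($L = 108 \left(-138\right) = -14904$)
$t = -6341$ ($t = 702 - 7043 = -6341$)
$\left(L + g{\left(42,-157 \right)}\right) + t = \left(-14904 - 109\right) - 6341 = -15013 - 6341 = -21354$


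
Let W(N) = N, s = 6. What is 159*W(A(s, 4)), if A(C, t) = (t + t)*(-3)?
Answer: -3816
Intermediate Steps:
A(C, t) = -6*t (A(C, t) = (2*t)*(-3) = -6*t)
159*W(A(s, 4)) = 159*(-6*4) = 159*(-24) = -3816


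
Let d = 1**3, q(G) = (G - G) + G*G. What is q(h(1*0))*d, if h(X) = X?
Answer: 0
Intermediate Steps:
q(G) = G**2 (q(G) = 0 + G**2 = G**2)
d = 1
q(h(1*0))*d = (1*0)**2*1 = 0**2*1 = 0*1 = 0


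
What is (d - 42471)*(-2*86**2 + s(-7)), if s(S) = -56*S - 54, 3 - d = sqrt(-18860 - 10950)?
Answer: 613832472 + 14454*I*sqrt(29810) ≈ 6.1383e+8 + 2.4956e+6*I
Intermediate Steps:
d = 3 - I*sqrt(29810) (d = 3 - sqrt(-18860 - 10950) = 3 - sqrt(-29810) = 3 - I*sqrt(29810) ≈ 3.0 - 172.66*I)
s(S) = -54 - 56*S
(d - 42471)*(-2*86**2 + s(-7)) = ((3 - I*sqrt(29810)) - 42471)*(-2*86**2 + (-54 - 56*(-7))) = (-42468 - I*sqrt(29810))*(-2*7396 + (-54 + 392)) = (-42468 - I*sqrt(29810))*(-14792 + 338) = (-42468 - I*sqrt(29810))*(-14454) = 613832472 + 14454*I*sqrt(29810)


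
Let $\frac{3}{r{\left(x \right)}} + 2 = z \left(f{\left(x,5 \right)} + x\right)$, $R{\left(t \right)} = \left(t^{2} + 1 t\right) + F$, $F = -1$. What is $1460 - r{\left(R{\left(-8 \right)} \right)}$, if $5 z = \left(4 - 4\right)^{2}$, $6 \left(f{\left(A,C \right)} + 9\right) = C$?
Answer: $\frac{2923}{2} \approx 1461.5$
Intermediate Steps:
$f{\left(A,C \right)} = -9 + \frac{C}{6}$
$z = 0$ ($z = \frac{\left(4 - 4\right)^{2}}{5} = \frac{0^{2}}{5} = \frac{1}{5} \cdot 0 = 0$)
$R{\left(t \right)} = -1 + t + t^{2}$ ($R{\left(t \right)} = \left(t^{2} + 1 t\right) - 1 = \left(t^{2} + t\right) - 1 = \left(t + t^{2}\right) - 1 = -1 + t + t^{2}$)
$r{\left(x \right)} = - \frac{3}{2}$ ($r{\left(x \right)} = \frac{3}{-2 + 0 \left(\left(-9 + \frac{1}{6} \cdot 5\right) + x\right)} = \frac{3}{-2 + 0 \left(\left(-9 + \frac{5}{6}\right) + x\right)} = \frac{3}{-2 + 0 \left(- \frac{49}{6} + x\right)} = \frac{3}{-2 + 0} = \frac{3}{-2} = 3 \left(- \frac{1}{2}\right) = - \frac{3}{2}$)
$1460 - r{\left(R{\left(-8 \right)} \right)} = 1460 - - \frac{3}{2} = 1460 + \frac{3}{2} = \frac{2923}{2}$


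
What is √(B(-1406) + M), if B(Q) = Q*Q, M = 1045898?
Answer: 13*√17886 ≈ 1738.6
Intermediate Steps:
B(Q) = Q²
√(B(-1406) + M) = √((-1406)² + 1045898) = √(1976836 + 1045898) = √3022734 = 13*√17886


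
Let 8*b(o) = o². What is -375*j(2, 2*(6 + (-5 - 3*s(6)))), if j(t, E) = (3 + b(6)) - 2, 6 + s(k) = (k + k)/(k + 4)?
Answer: -4125/2 ≈ -2062.5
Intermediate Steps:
s(k) = -6 + 2*k/(4 + k) (s(k) = -6 + (k + k)/(k + 4) = -6 + (2*k)/(4 + k) = -6 + 2*k/(4 + k))
b(o) = o²/8
j(t, E) = 11/2 (j(t, E) = (3 + (⅛)*6²) - 2 = (3 + (⅛)*36) - 2 = (3 + 9/2) - 2 = 15/2 - 2 = 11/2)
-375*j(2, 2*(6 + (-5 - 3*s(6)))) = -375*11/2 = -4125/2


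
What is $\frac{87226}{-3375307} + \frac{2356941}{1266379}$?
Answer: $\frac{7844938281233}{4274417903353} \approx 1.8353$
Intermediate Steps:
$\frac{87226}{-3375307} + \frac{2356941}{1266379} = 87226 \left(- \frac{1}{3375307}\right) + 2356941 \cdot \frac{1}{1266379} = - \frac{87226}{3375307} + \frac{2356941}{1266379} = \frac{7844938281233}{4274417903353}$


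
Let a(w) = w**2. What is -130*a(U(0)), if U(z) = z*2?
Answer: 0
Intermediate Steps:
U(z) = 2*z
-130*a(U(0)) = -130*(2*0)**2 = -130*0**2 = -130*0 = 0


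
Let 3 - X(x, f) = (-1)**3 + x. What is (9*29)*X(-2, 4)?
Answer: 1566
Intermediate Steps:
X(x, f) = 4 - x (X(x, f) = 3 - ((-1)**3 + x) = 3 - (-1 + x) = 3 + (1 - x) = 4 - x)
(9*29)*X(-2, 4) = (9*29)*(4 - 1*(-2)) = 261*(4 + 2) = 261*6 = 1566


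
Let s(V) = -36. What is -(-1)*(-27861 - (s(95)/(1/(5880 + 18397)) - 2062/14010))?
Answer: 5927008586/7005 ≈ 8.4611e+5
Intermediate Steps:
-(-1)*(-27861 - (s(95)/(1/(5880 + 18397)) - 2062/14010)) = -(-1)*(-27861 - (-36/(1/(5880 + 18397)) - 2062/14010)) = -(-1)*(-27861 - (-36/(1/24277) - 2062*1/14010)) = -(-1)*(-27861 - (-36/1/24277 - 1031/7005)) = -(-1)*(-27861 - (-36*24277 - 1031/7005)) = -(-1)*(-27861 - (-873972 - 1031/7005)) = -(-1)*(-27861 - 1*(-6122174891/7005)) = -(-1)*(-27861 + 6122174891/7005) = -(-1)*5927008586/7005 = -1*(-5927008586/7005) = 5927008586/7005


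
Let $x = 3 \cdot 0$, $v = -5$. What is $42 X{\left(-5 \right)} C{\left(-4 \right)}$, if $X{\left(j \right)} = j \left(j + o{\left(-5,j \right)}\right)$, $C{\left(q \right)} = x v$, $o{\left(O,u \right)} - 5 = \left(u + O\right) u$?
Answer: $0$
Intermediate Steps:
$x = 0$
$o{\left(O,u \right)} = 5 + u \left(O + u\right)$ ($o{\left(O,u \right)} = 5 + \left(u + O\right) u = 5 + \left(O + u\right) u = 5 + u \left(O + u\right)$)
$C{\left(q \right)} = 0$ ($C{\left(q \right)} = 0 \left(-5\right) = 0$)
$X{\left(j \right)} = j \left(5 + j^{2} - 4 j\right)$ ($X{\left(j \right)} = j \left(j + \left(5 + j^{2} - 5 j\right)\right) = j \left(5 + j^{2} - 4 j\right)$)
$42 X{\left(-5 \right)} C{\left(-4 \right)} = 42 \left(- 5 \left(5 + \left(-5\right)^{2} - -20\right)\right) 0 = 42 \left(- 5 \left(5 + 25 + 20\right)\right) 0 = 42 \left(\left(-5\right) 50\right) 0 = 42 \left(-250\right) 0 = \left(-10500\right) 0 = 0$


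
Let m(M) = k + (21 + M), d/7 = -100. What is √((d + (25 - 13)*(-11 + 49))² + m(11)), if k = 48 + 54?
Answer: 3*√6630 ≈ 244.27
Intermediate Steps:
d = -700 (d = 7*(-100) = -700)
k = 102
m(M) = 123 + M (m(M) = 102 + (21 + M) = 123 + M)
√((d + (25 - 13)*(-11 + 49))² + m(11)) = √((-700 + (25 - 13)*(-11 + 49))² + (123 + 11)) = √((-700 + 12*38)² + 134) = √((-700 + 456)² + 134) = √((-244)² + 134) = √(59536 + 134) = √59670 = 3*√6630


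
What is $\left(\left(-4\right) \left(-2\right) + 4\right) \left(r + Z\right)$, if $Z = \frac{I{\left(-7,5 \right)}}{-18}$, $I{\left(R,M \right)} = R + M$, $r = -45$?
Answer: $- \frac{1616}{3} \approx -538.67$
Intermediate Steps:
$I{\left(R,M \right)} = M + R$
$Z = \frac{1}{9}$ ($Z = \frac{5 - 7}{-18} = \left(-2\right) \left(- \frac{1}{18}\right) = \frac{1}{9} \approx 0.11111$)
$\left(\left(-4\right) \left(-2\right) + 4\right) \left(r + Z\right) = \left(\left(-4\right) \left(-2\right) + 4\right) \left(-45 + \frac{1}{9}\right) = \left(8 + 4\right) \left(- \frac{404}{9}\right) = 12 \left(- \frac{404}{9}\right) = - \frac{1616}{3}$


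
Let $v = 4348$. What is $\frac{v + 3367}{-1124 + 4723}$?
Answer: $\frac{7715}{3599} \approx 2.1437$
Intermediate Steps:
$\frac{v + 3367}{-1124 + 4723} = \frac{4348 + 3367}{-1124 + 4723} = \frac{7715}{3599}$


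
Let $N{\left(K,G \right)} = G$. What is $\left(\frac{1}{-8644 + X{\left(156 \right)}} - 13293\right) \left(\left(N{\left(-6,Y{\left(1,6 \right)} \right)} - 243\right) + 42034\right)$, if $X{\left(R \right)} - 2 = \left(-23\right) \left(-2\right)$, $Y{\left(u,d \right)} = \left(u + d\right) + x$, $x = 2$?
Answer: $- \frac{1194086273050}{2149} \approx -5.5565 \cdot 10^{8}$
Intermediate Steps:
$Y{\left(u,d \right)} = 2 + d + u$ ($Y{\left(u,d \right)} = \left(u + d\right) + 2 = \left(d + u\right) + 2 = 2 + d + u$)
$X{\left(R \right)} = 48$ ($X{\left(R \right)} = 2 - -46 = 2 + 46 = 48$)
$\left(\frac{1}{-8644 + X{\left(156 \right)}} - 13293\right) \left(\left(N{\left(-6,Y{\left(1,6 \right)} \right)} - 243\right) + 42034\right) = \left(\frac{1}{-8644 + 48} - 13293\right) \left(\left(\left(2 + 6 + 1\right) - 243\right) + 42034\right) = \left(\frac{1}{-8596} - 13293\right) \left(\left(9 - 243\right) + 42034\right) = \left(- \frac{1}{8596} - 13293\right) \left(-234 + 42034\right) = \left(- \frac{114266629}{8596}\right) 41800 = - \frac{1194086273050}{2149}$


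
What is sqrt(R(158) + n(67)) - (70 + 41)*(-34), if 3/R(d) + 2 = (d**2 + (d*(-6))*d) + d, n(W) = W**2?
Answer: 3774 + sqrt(17441013854038)/62332 ≈ 3841.0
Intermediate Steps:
R(d) = 3/(-2 + d - 5*d**2) (R(d) = 3/(-2 + ((d**2 + (d*(-6))*d) + d)) = 3/(-2 + ((d**2 + (-6*d)*d) + d)) = 3/(-2 + ((d**2 - 6*d**2) + d)) = 3/(-2 + (-5*d**2 + d)) = 3/(-2 + (d - 5*d**2)) = 3/(-2 + d - 5*d**2))
sqrt(R(158) + n(67)) - (70 + 41)*(-34) = sqrt(-3/(2 - 1*158 + 5*158**2) + 67**2) - (70 + 41)*(-34) = sqrt(-3/(2 - 158 + 5*24964) + 4489) - 111*(-34) = sqrt(-3/(2 - 158 + 124820) + 4489) - 1*(-3774) = sqrt(-3/124664 + 4489) + 3774 = sqrt(559616693/124664) + 3774 = sqrt(17441013854038)/62332 + 3774 = 3774 + sqrt(17441013854038)/62332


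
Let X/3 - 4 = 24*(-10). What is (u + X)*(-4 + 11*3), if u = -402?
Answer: -32190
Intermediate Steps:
X = -708 (X = 12 + 3*(24*(-10)) = 12 + 3*(-240) = 12 - 720 = -708)
(u + X)*(-4 + 11*3) = (-402 - 708)*(-4 + 11*3) = -1110*(-4 + 33) = -1110*29 = -32190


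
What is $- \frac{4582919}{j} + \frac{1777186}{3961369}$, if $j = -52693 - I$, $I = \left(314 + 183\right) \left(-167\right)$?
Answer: $- \frac{18100773857195}{120053248914} \approx -150.77$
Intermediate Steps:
$I = -82999$ ($I = 497 \left(-167\right) = -82999$)
$j = 30306$ ($j = -52693 - -82999 = -52693 + 82999 = 30306$)
$- \frac{4582919}{j} + \frac{1777186}{3961369} = - \frac{4582919}{30306} + \frac{1777186}{3961369} = - \frac{18100773857195}{120053248914}$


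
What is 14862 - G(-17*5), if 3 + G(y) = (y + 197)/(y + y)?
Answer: 1263581/85 ≈ 14866.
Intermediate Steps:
G(y) = -3 + (197 + y)/(2*y) (G(y) = -3 + (y + 197)/(y + y) = -3 + (197 + y)/((2*y)) = -3 + (197 + y)*(1/(2*y)) = -3 + (197 + y)/(2*y))
14862 - G(-17*5) = 14862 - (197 - (-85)*5)/(2*((-17*5))) = 14862 - (197 - 5*(-85))/(2*(-85)) = 14862 - (-1)*(197 + 425)/(2*85) = 14862 - (-1)*622/(2*85) = 14862 - 1*(-311/85) = 14862 + 311/85 = 1263581/85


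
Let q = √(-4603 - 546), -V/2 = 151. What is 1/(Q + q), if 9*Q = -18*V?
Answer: 604/369965 - I*√5149/369965 ≈ 0.0016326 - 0.00019395*I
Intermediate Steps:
V = -302 (V = -2*151 = -302)
Q = 604 (Q = (-18*(-302))/9 = (⅑)*5436 = 604)
q = I*√5149 (q = √(-5149) = I*√5149 ≈ 71.757*I)
1/(Q + q) = 1/(604 + I*√5149)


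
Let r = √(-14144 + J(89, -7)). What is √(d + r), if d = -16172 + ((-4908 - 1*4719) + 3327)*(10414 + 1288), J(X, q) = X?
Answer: √(-73738772 + I*√14055) ≈ 0.e-2 + 8587.1*I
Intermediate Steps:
r = I*√14055 (r = √(-14144 + 89) = √(-14055) = I*√14055 ≈ 118.55*I)
d = -73738772 (d = -16172 + ((-4908 - 4719) + 3327)*11702 = -16172 + (-9627 + 3327)*11702 = -16172 - 6300*11702 = -16172 - 73722600 = -73738772)
√(d + r) = √(-73738772 + I*√14055)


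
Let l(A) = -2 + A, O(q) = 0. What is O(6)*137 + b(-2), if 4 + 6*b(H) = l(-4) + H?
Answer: -2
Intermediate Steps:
b(H) = -5/3 + H/6 (b(H) = -2/3 + ((-2 - 4) + H)/6 = -2/3 + (-6 + H)/6 = -2/3 + (-1 + H/6) = -5/3 + H/6)
O(6)*137 + b(-2) = 0*137 + (-5/3 + (1/6)*(-2)) = 0 + (-5/3 - 1/3) = 0 - 2 = -2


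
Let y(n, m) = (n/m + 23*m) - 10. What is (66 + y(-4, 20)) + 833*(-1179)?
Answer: -4907956/5 ≈ -9.8159e+5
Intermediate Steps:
y(n, m) = -10 + 23*m + n/m (y(n, m) = (n/m + 23*m) - 10 = (23*m + n/m) - 10 = -10 + 23*m + n/m)
(66 + y(-4, 20)) + 833*(-1179) = (66 + (-10 + 23*20 - 4/20)) + 833*(-1179) = (66 + (-10 + 460 - 4*1/20)) - 982107 = (66 + (-10 + 460 - ⅕)) - 982107 = (66 + 2249/5) - 982107 = 2579/5 - 982107 = -4907956/5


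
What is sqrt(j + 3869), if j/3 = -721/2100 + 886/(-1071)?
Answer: sqrt(49265260653)/3570 ≈ 62.173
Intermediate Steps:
j = -125371/35700 (j = 3*(-721/2100 + 886/(-1071)) = 3*(-721*1/2100 + 886*(-1/1071)) = 3*(-103/300 - 886/1071) = 3*(-125371/107100) = -125371/35700 ≈ -3.5118)
sqrt(j + 3869) = sqrt(-125371/35700 + 3869) = sqrt(137997929/35700) = sqrt(49265260653)/3570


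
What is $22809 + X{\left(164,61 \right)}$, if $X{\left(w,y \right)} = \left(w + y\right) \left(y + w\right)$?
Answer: $73434$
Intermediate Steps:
$X{\left(w,y \right)} = \left(w + y\right)^{2}$ ($X{\left(w,y \right)} = \left(w + y\right) \left(w + y\right) = \left(w + y\right)^{2}$)
$22809 + X{\left(164,61 \right)} = 22809 + \left(164 + 61\right)^{2} = 22809 + 225^{2} = 22809 + 50625 = 73434$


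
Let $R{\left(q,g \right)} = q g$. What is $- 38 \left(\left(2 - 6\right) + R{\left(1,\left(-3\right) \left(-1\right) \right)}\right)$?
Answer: $38$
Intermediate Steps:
$R{\left(q,g \right)} = g q$
$- 38 \left(\left(2 - 6\right) + R{\left(1,\left(-3\right) \left(-1\right) \right)}\right) = - 38 \left(\left(2 - 6\right) + \left(-3\right) \left(-1\right) 1\right) = - 38 \left(\left(2 - 6\right) + 3 \cdot 1\right) = - 38 \left(-4 + 3\right) = \left(-38\right) \left(-1\right) = 38$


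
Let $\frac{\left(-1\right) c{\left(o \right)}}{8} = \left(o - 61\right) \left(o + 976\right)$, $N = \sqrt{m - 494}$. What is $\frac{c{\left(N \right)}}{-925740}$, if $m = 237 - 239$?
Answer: $- \frac{120064}{231435} + \frac{488 i \sqrt{31}}{15429} \approx -0.51878 + 0.1761 i$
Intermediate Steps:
$m = -2$
$N = 4 i \sqrt{31}$ ($N = \sqrt{-2 - 494} = \sqrt{-496} = 4 i \sqrt{31} \approx 22.271 i$)
$c{\left(o \right)} = - 8 \left(-61 + o\right) \left(976 + o\right)$ ($c{\left(o \right)} = - 8 \left(o - 61\right) \left(o + 976\right) = - 8 \left(-61 + o\right) \left(976 + o\right)$)
$\frac{c{\left(N \right)}}{-925740} = \frac{476288 - 7320 \cdot 4 i \sqrt{31} - 8 \left(4 i \sqrt{31}\right)^{2}}{-925740} = \left(476288 - 29280 i \sqrt{31} - -3968\right) \left(- \frac{1}{925740}\right) = \left(476288 - 29280 i \sqrt{31} + 3968\right) \left(- \frac{1}{925740}\right) = \left(480256 - 29280 i \sqrt{31}\right) \left(- \frac{1}{925740}\right) = - \frac{120064}{231435} + \frac{488 i \sqrt{31}}{15429}$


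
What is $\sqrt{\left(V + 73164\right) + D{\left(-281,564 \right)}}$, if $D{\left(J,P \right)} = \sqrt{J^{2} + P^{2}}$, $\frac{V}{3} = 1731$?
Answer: $\sqrt{78357 + \sqrt{397057}} \approx 281.05$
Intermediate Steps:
$V = 5193$ ($V = 3 \cdot 1731 = 5193$)
$\sqrt{\left(V + 73164\right) + D{\left(-281,564 \right)}} = \sqrt{\left(5193 + 73164\right) + \sqrt{\left(-281\right)^{2} + 564^{2}}} = \sqrt{78357 + \sqrt{78961 + 318096}} = \sqrt{78357 + \sqrt{397057}}$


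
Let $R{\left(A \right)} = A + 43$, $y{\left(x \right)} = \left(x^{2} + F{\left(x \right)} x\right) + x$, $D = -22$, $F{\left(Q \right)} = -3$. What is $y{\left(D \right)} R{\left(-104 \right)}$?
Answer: $-32208$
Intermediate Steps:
$y{\left(x \right)} = x^{2} - 2 x$ ($y{\left(x \right)} = \left(x^{2} - 3 x\right) + x = x^{2} - 2 x$)
$R{\left(A \right)} = 43 + A$
$y{\left(D \right)} R{\left(-104 \right)} = - 22 \left(-2 - 22\right) \left(43 - 104\right) = \left(-22\right) \left(-24\right) \left(-61\right) = 528 \left(-61\right) = -32208$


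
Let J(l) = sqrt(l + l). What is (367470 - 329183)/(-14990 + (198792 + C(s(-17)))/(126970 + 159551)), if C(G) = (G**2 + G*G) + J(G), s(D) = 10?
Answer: -23556771532583406273/9222442208460818392 - 10970029527*sqrt(5)/9222442208460818392 ≈ -2.5543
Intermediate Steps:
J(l) = sqrt(2)*sqrt(l) (J(l) = sqrt(2*l) = sqrt(2)*sqrt(l))
C(G) = 2*G**2 + sqrt(2)*sqrt(G) (C(G) = (G**2 + G*G) + sqrt(2)*sqrt(G) = (G**2 + G**2) + sqrt(2)*sqrt(G) = 2*G**2 + sqrt(2)*sqrt(G))
(367470 - 329183)/(-14990 + (198792 + C(s(-17)))/(126970 + 159551)) = (367470 - 329183)/(-14990 + (198792 + (2*10**2 + sqrt(2)*sqrt(10)))/(126970 + 159551)) = 38287/(-14990 + (198792 + (2*100 + 2*sqrt(5)))/286521) = 38287/(-14990 + (198792 + (200 + 2*sqrt(5)))*(1/286521)) = 38287/(-14990 + (198992 + 2*sqrt(5))*(1/286521)) = 38287/(-14990 + (198992/286521 + 2*sqrt(5)/286521)) = 38287/(-4294750798/286521 + 2*sqrt(5)/286521)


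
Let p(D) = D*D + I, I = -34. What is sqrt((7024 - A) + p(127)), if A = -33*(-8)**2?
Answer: sqrt(25231) ≈ 158.84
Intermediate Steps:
A = -2112 (A = -33*64 = -2112)
p(D) = -34 + D**2 (p(D) = D*D - 34 = D**2 - 34 = -34 + D**2)
sqrt((7024 - A) + p(127)) = sqrt((7024 - 1*(-2112)) + (-34 + 127**2)) = sqrt((7024 + 2112) + (-34 + 16129)) = sqrt(9136 + 16095) = sqrt(25231)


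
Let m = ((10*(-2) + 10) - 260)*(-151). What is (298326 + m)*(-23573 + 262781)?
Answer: 81114475968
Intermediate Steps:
m = 40770 (m = ((-20 + 10) - 260)*(-151) = (-10 - 260)*(-151) = -270*(-151) = 40770)
(298326 + m)*(-23573 + 262781) = (298326 + 40770)*(-23573 + 262781) = 339096*239208 = 81114475968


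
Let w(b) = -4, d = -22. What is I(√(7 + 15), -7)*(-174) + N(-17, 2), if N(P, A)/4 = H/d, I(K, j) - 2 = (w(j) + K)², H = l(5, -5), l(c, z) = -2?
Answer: -76556/11 + 1392*√22 ≈ -430.58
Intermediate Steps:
H = -2
I(K, j) = 2 + (-4 + K)²
N(P, A) = 4/11 (N(P, A) = 4*(-2/(-22)) = 4*(-2*(-1/22)) = 4*(1/11) = 4/11)
I(√(7 + 15), -7)*(-174) + N(-17, 2) = (2 + (-4 + √(7 + 15))²)*(-174) + 4/11 = (2 + (-4 + √22)²)*(-174) + 4/11 = (-348 - 174*(-4 + √22)²) + 4/11 = -3824/11 - 174*(-4 + √22)²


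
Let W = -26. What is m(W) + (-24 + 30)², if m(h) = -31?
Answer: 5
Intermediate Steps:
m(W) + (-24 + 30)² = -31 + (-24 + 30)² = -31 + 6² = -31 + 36 = 5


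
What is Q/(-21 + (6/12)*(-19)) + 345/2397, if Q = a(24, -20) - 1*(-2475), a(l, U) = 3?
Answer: -3952829/48739 ≈ -81.102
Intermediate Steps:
Q = 2478 (Q = 3 - 1*(-2475) = 3 + 2475 = 2478)
Q/(-21 + (6/12)*(-19)) + 345/2397 = 2478/(-21 + (6/12)*(-19)) + 345/2397 = 2478/(-21 + (6*(1/12))*(-19)) + 345*(1/2397) = 2478/(-21 + (½)*(-19)) + 115/799 = 2478/(-21 - 19/2) + 115/799 = 2478/(-61/2) + 115/799 = 2478*(-2/61) + 115/799 = -4956/61 + 115/799 = -3952829/48739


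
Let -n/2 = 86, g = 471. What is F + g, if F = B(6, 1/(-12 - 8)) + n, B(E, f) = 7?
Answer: 306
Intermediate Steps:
n = -172 (n = -2*86 = -172)
F = -165 (F = 7 - 172 = -165)
F + g = -165 + 471 = 306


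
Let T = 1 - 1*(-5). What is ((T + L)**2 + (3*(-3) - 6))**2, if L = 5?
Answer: 11236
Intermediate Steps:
T = 6 (T = 1 + 5 = 6)
((T + L)**2 + (3*(-3) - 6))**2 = ((6 + 5)**2 + (3*(-3) - 6))**2 = (11**2 + (-9 - 6))**2 = (121 - 15)**2 = 106**2 = 11236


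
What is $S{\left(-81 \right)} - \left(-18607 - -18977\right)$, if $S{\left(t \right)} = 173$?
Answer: $-197$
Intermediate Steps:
$S{\left(-81 \right)} - \left(-18607 - -18977\right) = 173 - \left(-18607 - -18977\right) = 173 - \left(-18607 + 18977\right) = 173 - 370 = -197$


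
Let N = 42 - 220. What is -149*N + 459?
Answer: 26981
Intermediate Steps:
N = -178
-149*N + 459 = -149*(-178) + 459 = 26522 + 459 = 26981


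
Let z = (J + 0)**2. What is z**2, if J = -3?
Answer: 81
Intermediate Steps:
z = 9 (z = (-3 + 0)**2 = (-3)**2 = 9)
z**2 = 9**2 = 81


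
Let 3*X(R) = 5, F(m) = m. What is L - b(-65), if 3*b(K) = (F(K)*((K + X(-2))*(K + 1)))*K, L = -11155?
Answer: -51476395/9 ≈ -5.7196e+6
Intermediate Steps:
X(R) = 5/3 (X(R) = (⅓)*5 = 5/3)
b(K) = K²*(1 + K)*(5/3 + K)/3 (b(K) = ((K*((K + 5/3)*(K + 1)))*K)/3 = ((K*((5/3 + K)*(1 + K)))*K)/3 = ((K*((1 + K)*(5/3 + K)))*K)/3 = ((K*(1 + K)*(5/3 + K))*K)/3 = (K²*(1 + K)*(5/3 + K))/3 = K²*(1 + K)*(5/3 + K)/3)
L - b(-65) = -11155 - (-65)²*(5 + 3*(-65)² + 8*(-65))/9 = -11155 - 4225*(5 + 3*4225 - 520)/9 = -11155 - 4225*(5 + 12675 - 520)/9 = -11155 - 4225*12160/9 = -11155 - 1*51376000/9 = -11155 - 51376000/9 = -51476395/9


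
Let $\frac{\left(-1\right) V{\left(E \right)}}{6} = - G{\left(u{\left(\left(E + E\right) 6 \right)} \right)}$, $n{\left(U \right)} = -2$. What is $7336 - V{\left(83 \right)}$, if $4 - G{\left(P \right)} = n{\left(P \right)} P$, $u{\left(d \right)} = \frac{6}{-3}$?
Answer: $7336$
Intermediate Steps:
$u{\left(d \right)} = -2$ ($u{\left(d \right)} = 6 \left(- \frac{1}{3}\right) = -2$)
$G{\left(P \right)} = 4 + 2 P$ ($G{\left(P \right)} = 4 - - 2 P = 4 + 2 P$)
$V{\left(E \right)} = 0$ ($V{\left(E \right)} = - 6 \left(- (4 + 2 \left(-2\right))\right) = - 6 \left(- (4 - 4)\right) = - 6 \left(\left(-1\right) 0\right) = \left(-6\right) 0 = 0$)
$7336 - V{\left(83 \right)} = 7336 - 0 = 7336 + 0 = 7336$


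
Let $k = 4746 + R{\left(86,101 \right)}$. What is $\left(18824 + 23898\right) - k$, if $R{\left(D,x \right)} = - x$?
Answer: $38077$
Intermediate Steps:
$k = 4645$ ($k = 4746 - 101 = 4645$)
$\left(18824 + 23898\right) - k = \left(18824 + 23898\right) - 4645 = 42722 - 4645 = 38077$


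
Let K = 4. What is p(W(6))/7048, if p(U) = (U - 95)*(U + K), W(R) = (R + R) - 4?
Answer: -261/1762 ≈ -0.14813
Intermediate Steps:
W(R) = -4 + 2*R (W(R) = 2*R - 4 = -4 + 2*R)
p(U) = (-95 + U)*(4 + U) (p(U) = (U - 95)*(U + 4) = (-95 + U)*(4 + U))
p(W(6))/7048 = (-380 + (-4 + 2*6)**2 - 91*(-4 + 2*6))/7048 = (-380 + (-4 + 12)**2 - 91*(-4 + 12))*(1/7048) = (-380 + 8**2 - 91*8)*(1/7048) = (-380 + 64 - 728)*(1/7048) = -1044*1/7048 = -261/1762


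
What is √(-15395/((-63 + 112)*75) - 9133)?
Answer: I*√100737510/105 ≈ 95.589*I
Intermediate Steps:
√(-15395/((-63 + 112)*75) - 9133) = √(-15395/(49*75) - 9133) = √(-15395/3675 - 9133) = √(-1*3079/735 - 9133) = √(-3079/735 - 9133) = √(-6715834/735) = I*√100737510/105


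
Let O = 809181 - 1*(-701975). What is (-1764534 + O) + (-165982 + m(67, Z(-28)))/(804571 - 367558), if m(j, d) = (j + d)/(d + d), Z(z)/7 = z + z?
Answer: -28937347460713/114206064 ≈ -2.5338e+5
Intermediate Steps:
Z(z) = 14*z (Z(z) = 7*(z + z) = 7*(2*z) = 14*z)
m(j, d) = (d + j)/(2*d) (m(j, d) = (d + j)/((2*d)) = (d + j)*(1/(2*d)) = (d + j)/(2*d))
O = 1511156 (O = 809181 + 701975 = 1511156)
(-1764534 + O) + (-165982 + m(67, Z(-28)))/(804571 - 367558) = (-1764534 + 1511156) + (-165982 + (14*(-28) + 67)/(2*((14*(-28)))))/(804571 - 367558) = -253378 + (-165982 + (½)*(-392 + 67)/(-392))/437013 = -253378 + (-165982 + (½)*(-1/392)*(-325))*(1/437013) = -253378 + (-165982 + 325/784)*(1/437013) = -253378 - 130129563/784*1/437013 = -253378 - 43376521/114206064 = -28937347460713/114206064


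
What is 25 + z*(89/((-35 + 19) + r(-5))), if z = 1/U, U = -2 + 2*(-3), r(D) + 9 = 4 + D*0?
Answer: 4289/168 ≈ 25.530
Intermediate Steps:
r(D) = -5 (r(D) = -9 + (4 + D*0) = -9 + (4 + 0) = -9 + 4 = -5)
U = -8 (U = -2 - 6 = -8)
z = -⅛ (z = 1/(-8) = -⅛ ≈ -0.12500)
25 + z*(89/((-35 + 19) + r(-5))) = 25 - 89/(8*((-35 + 19) - 5)) = 25 - 89/(8*(-16 - 5)) = 25 - 89/(8*(-21)) = 25 - 89*(-1)/(8*21) = 25 - ⅛*(-89/21) = 25 + 89/168 = 4289/168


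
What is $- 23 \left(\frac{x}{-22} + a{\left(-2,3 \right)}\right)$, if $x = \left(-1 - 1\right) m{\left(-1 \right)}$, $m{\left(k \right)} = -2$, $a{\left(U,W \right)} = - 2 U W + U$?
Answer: $- \frac{2484}{11} \approx -225.82$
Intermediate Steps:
$a{\left(U,W \right)} = U - 2 U W$ ($a{\left(U,W \right)} = - 2 U W + U = U - 2 U W$)
$x = 4$ ($x = \left(-1 - 1\right) \left(-2\right) = \left(-2\right) \left(-2\right) = 4$)
$- 23 \left(\frac{x}{-22} + a{\left(-2,3 \right)}\right) = - 23 \left(\frac{4}{-22} - 2 \left(1 - 6\right)\right) = - 23 \left(4 \left(- \frac{1}{22}\right) - 2 \left(1 - 6\right)\right) = - 23 \left(- \frac{2}{11} - -10\right) = - 23 \left(- \frac{2}{11} + 10\right) = \left(-23\right) \frac{108}{11} = - \frac{2484}{11}$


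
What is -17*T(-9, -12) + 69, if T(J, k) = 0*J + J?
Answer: 222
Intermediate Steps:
T(J, k) = J (T(J, k) = 0 + J = J)
-17*T(-9, -12) + 69 = -17*(-9) + 69 = 153 + 69 = 222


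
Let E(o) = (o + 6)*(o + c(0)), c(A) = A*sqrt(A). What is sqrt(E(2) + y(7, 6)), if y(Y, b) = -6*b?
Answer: 2*I*sqrt(5) ≈ 4.4721*I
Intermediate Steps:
c(A) = A**(3/2)
E(o) = o*(6 + o) (E(o) = (o + 6)*(o + 0**(3/2)) = (6 + o)*(o + 0) = (6 + o)*o = o*(6 + o))
sqrt(E(2) + y(7, 6)) = sqrt(2*(6 + 2) - 6*6) = sqrt(2*8 - 36) = sqrt(16 - 36) = sqrt(-20) = 2*I*sqrt(5)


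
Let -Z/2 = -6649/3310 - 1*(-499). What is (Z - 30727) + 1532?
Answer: -49962766/1655 ≈ -30189.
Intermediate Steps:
Z = -1645041/1655 (Z = -2*(-6649/3310 - 1*(-499)) = -2*(-6649*1/3310 + 499) = -2*(-6649/3310 + 499) = -2*1645041/3310 = -1645041/1655 ≈ -993.98)
(Z - 30727) + 1532 = (-1645041/1655 - 30727) + 1532 = -52498226/1655 + 1532 = -49962766/1655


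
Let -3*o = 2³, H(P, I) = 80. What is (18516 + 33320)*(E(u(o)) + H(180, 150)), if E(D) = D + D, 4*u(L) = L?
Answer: 12233296/3 ≈ 4.0778e+6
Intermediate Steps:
o = -8/3 (o = -⅓*2³ = -⅓*8 = -8/3 ≈ -2.6667)
u(L) = L/4
E(D) = 2*D
(18516 + 33320)*(E(u(o)) + H(180, 150)) = (18516 + 33320)*(2*((¼)*(-8/3)) + 80) = 51836*(2*(-⅔) + 80) = 51836*(-4/3 + 80) = 51836*(236/3) = 12233296/3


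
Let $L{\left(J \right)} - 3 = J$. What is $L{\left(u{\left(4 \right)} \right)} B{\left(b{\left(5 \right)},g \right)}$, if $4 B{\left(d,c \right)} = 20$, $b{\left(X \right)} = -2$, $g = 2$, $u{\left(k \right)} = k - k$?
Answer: $15$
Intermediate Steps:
$u{\left(k \right)} = 0$
$L{\left(J \right)} = 3 + J$
$B{\left(d,c \right)} = 5$ ($B{\left(d,c \right)} = \frac{1}{4} \cdot 20 = 5$)
$L{\left(u{\left(4 \right)} \right)} B{\left(b{\left(5 \right)},g \right)} = \left(3 + 0\right) 5 = 3 \cdot 5 = 15$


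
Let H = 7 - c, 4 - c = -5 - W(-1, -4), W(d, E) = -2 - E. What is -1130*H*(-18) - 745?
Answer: -82105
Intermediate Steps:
c = 11 (c = 4 - (-5 - (-2 - 1*(-4))) = 4 - (-5 - (-2 + 4)) = 4 - (-5 - 1*2) = 4 - (-5 - 2) = 4 - 1*(-7) = 4 + 7 = 11)
H = -4 (H = 7 - 1*11 = 7 - 11 = -4)
-1130*H*(-18) - 745 = -(-4520)*(-18) - 745 = -1130*72 - 745 = -81360 - 745 = -82105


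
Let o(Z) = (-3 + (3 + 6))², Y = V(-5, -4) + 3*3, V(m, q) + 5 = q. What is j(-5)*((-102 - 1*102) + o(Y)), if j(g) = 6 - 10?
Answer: 672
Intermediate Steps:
j(g) = -4
V(m, q) = -5 + q
Y = 0 (Y = (-5 - 4) + 3*3 = -9 + 9 = 0)
o(Z) = 36 (o(Z) = (-3 + 9)² = 6² = 36)
j(-5)*((-102 - 1*102) + o(Y)) = -4*((-102 - 1*102) + 36) = -4*((-102 - 102) + 36) = -4*(-204 + 36) = -4*(-168) = 672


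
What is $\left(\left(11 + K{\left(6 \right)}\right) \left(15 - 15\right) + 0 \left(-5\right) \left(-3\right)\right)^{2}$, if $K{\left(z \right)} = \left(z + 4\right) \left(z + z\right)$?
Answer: $0$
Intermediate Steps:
$K{\left(z \right)} = 2 z \left(4 + z\right)$ ($K{\left(z \right)} = \left(4 + z\right) 2 z = 2 z \left(4 + z\right)$)
$\left(\left(11 + K{\left(6 \right)}\right) \left(15 - 15\right) + 0 \left(-5\right) \left(-3\right)\right)^{2} = \left(\left(11 + 2 \cdot 6 \left(4 + 6\right)\right) \left(15 - 15\right) + 0 \left(-5\right) \left(-3\right)\right)^{2} = \left(\left(11 + 2 \cdot 6 \cdot 10\right) 0 + 0 \left(-3\right)\right)^{2} = \left(\left(11 + 120\right) 0 + 0\right)^{2} = \left(131 \cdot 0 + 0\right)^{2} = \left(0 + 0\right)^{2} = 0^{2} = 0$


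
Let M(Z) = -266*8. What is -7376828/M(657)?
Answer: 1844207/532 ≈ 3466.6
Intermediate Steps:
M(Z) = -2128
-7376828/M(657) = -7376828/(-2128) = -7376828*(-1/2128) = 1844207/532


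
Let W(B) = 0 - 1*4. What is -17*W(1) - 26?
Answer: 42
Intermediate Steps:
W(B) = -4 (W(B) = 0 - 4 = -4)
-17*W(1) - 26 = -17*(-4) - 26 = 68 - 26 = 42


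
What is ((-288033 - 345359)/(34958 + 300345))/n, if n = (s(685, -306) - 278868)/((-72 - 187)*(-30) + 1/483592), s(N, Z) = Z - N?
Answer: 297497084151334/5672386802082373 ≈ 0.052447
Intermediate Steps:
n = -135337573528/3757509841 (n = ((-306 - 1*685) - 278868)/((-72 - 187)*(-30) + 1/483592) = ((-306 - 685) - 278868)/(-259*(-30) + 1/483592) = (-991 - 278868)/(7770 + 1/483592) = -279859/3757509841/483592 = -279859*483592/3757509841 = -135337573528/3757509841 ≈ -36.018)
((-288033 - 345359)/(34958 + 300345))/n = ((-288033 - 345359)/(34958 + 300345))/(-135337573528/3757509841) = -633392/335303*(-3757509841/135337573528) = 297497084151334/5672386802082373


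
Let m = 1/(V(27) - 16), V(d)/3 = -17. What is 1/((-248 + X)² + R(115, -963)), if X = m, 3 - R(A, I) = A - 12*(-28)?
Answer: 4489/274113617 ≈ 1.6376e-5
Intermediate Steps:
R(A, I) = -333 - A (R(A, I) = 3 - (A - 12*(-28)) = 3 - (A + 336) = 3 - (336 + A) = 3 + (-336 - A) = -333 - A)
V(d) = -51 (V(d) = 3*(-17) = -51)
m = -1/67 (m = 1/(-51 - 16) = 1/(-67) = -1/67 ≈ -0.014925)
X = -1/67 ≈ -0.014925
1/((-248 + X)² + R(115, -963)) = 1/((-248 - 1/67)² + (-333 - 1*115)) = 1/((-16617/67)² + (-333 - 115)) = 1/(276124689/4489 - 448) = 1/(274113617/4489) = 4489/274113617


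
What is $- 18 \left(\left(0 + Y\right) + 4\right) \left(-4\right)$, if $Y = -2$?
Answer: $144$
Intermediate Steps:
$- 18 \left(\left(0 + Y\right) + 4\right) \left(-4\right) = - 18 \left(\left(0 - 2\right) + 4\right) \left(-4\right) = - 18 \left(-2 + 4\right) \left(-4\right) = \left(-18\right) 2 \left(-4\right) = \left(-36\right) \left(-4\right) = 144$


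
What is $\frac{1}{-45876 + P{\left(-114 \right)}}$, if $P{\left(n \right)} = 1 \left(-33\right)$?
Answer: $- \frac{1}{45909} \approx -2.1782 \cdot 10^{-5}$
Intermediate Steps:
$P{\left(n \right)} = -33$
$\frac{1}{-45876 + P{\left(-114 \right)}} = \frac{1}{-45876 - 33} = \frac{1}{-45909} = - \frac{1}{45909}$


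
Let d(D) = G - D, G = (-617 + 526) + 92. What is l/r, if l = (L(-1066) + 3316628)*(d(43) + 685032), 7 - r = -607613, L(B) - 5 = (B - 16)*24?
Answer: 75135753945/20254 ≈ 3.7097e+6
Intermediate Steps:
G = 1 (G = -91 + 92 = 1)
L(B) = -379 + 24*B (L(B) = 5 + (B - 16)*24 = 5 + (-16 + B)*24 = 5 + (-384 + 24*B) = -379 + 24*B)
d(D) = 1 - D
r = 607620 (r = 7 - 1*(-607613) = 7 + 607613 = 607620)
l = 2254072618350 (l = ((-379 + 24*(-1066)) + 3316628)*((1 - 1*43) + 685032) = ((-379 - 25584) + 3316628)*((1 - 43) + 685032) = (-25963 + 3316628)*(-42 + 685032) = 3290665*684990 = 2254072618350)
l/r = 2254072618350/607620 = 2254072618350*(1/607620) = 75135753945/20254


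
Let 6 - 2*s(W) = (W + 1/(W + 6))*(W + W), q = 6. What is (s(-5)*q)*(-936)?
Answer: 95472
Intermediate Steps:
s(W) = 3 - W*(W + 1/(6 + W)) (s(W) = 3 - (W + 1/(W + 6))*(W + W)/2 = 3 - (W + 1/(6 + W))*2*W/2 = 3 - W*(W + 1/(6 + W)))
(s(-5)*q)*(-936) = (((18 - 1*(-5)³ - 6*(-5)² + 2*(-5))/(6 - 5))*6)*(-936) = (((18 - 1*(-125) - 6*25 - 10)/1)*6)*(-936) = ((1*(18 + 125 - 150 - 10))*6)*(-936) = ((1*(-17))*6)*(-936) = -17*6*(-936) = -102*(-936) = 95472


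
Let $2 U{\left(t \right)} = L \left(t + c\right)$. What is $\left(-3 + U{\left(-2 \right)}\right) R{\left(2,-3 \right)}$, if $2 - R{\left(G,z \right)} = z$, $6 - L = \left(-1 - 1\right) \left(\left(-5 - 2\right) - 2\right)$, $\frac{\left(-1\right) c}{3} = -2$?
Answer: $-135$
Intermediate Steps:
$c = 6$ ($c = \left(-3\right) \left(-2\right) = 6$)
$L = -12$ ($L = 6 - \left(-1 - 1\right) \left(\left(-5 - 2\right) - 2\right) = 6 - - 2 \left(\left(-5 - 2\right) - 2\right) = 6 - - 2 \left(-7 - 2\right) = 6 - \left(-2\right) \left(-9\right) = 6 - 18 = -12$)
$U{\left(t \right)} = -36 - 6 t$ ($U{\left(t \right)} = \frac{\left(-12\right) \left(t + 6\right)}{2} = \frac{\left(-12\right) \left(6 + t\right)}{2} = \frac{-72 - 12 t}{2} = -36 - 6 t$)
$R{\left(G,z \right)} = 2 - z$
$\left(-3 + U{\left(-2 \right)}\right) R{\left(2,-3 \right)} = \left(-3 - 24\right) \left(2 - -3\right) = \left(-3 + \left(-36 + 12\right)\right) \left(2 + 3\right) = \left(-3 - 24\right) 5 = \left(-27\right) 5 = -135$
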